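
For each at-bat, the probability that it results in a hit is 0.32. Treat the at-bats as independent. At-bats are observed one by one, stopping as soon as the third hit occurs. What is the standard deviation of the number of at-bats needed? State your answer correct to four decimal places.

4.4634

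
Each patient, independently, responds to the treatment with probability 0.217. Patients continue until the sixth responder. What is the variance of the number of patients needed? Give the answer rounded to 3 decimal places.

Y = total patients until the sixth success; negative binomial with r=6, p=0.217.
Var(Y) = r(1−p)/p² = 6·0.783 / 0.217² = 99.76852

99.769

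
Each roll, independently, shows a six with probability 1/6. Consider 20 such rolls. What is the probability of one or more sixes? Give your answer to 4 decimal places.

0.9739

P(at least one) = 1 − P(none) = 1 − (1 − 0.166667)^20
= 1 − 0.026084 = 0.973916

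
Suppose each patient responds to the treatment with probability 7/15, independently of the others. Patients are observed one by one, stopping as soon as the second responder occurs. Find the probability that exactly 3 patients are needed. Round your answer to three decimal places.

Y = trial on which the second success occurs; negative binomial, r=2, p=0.466667.
P(Y=3) = C(2,1) · p^2 · (1−p)^1
= 2 · 0.21778 · 0.53333 = 0.23230

0.232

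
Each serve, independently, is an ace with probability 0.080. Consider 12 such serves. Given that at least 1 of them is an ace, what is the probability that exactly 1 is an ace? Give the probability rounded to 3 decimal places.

0.607

X ~ Binomial(12, 0.08). Want P(X=1 | X≥1) = P(X=1) / P(X≥1).
P(X=1) = C(12,1)·0.08^1·0.92^11 = 0.38365
P(X≥1) = 1 − 0.36767 = 0.63233
Ratio = 0.38365 / 0.63233 = 0.60672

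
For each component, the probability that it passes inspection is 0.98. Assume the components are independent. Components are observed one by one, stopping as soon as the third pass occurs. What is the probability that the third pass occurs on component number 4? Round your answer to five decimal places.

0.05647

Y = trial on which the third success occurs; negative binomial, r=3, p=0.98.
P(Y=4) = C(3,2) · p^3 · (1−p)^1
= 3 · 0.94119 · 0.02 = 0.0564715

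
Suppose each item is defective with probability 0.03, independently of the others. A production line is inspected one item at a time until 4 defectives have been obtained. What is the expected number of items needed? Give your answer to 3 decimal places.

133.333

Y = total items until the fourth success; negative binomial with r=4, p=0.03.
E[Y] = r / p = 4 / 0.03 = 133.33333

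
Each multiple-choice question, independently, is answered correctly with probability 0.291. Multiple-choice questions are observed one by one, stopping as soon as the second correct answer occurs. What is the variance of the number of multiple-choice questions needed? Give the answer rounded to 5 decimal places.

Y = total multiple-choice questions until the second success; negative binomial with r=2, p=0.291.
Var(Y) = r(1−p)/p² = 2·0.709 / 0.291² = 16.7451967

16.74520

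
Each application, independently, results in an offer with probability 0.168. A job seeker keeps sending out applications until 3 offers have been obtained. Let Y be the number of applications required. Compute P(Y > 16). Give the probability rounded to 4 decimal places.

Needing more than 16 applications ⇔ fewer than 3 successes in the first 16. With X ~ Binomial(16, 0.168), P(Y > 16) = P(X ≤ 2).
  k=0: C(16,0)·0.168^0·0.832^16 = 0.052720
  k=1: C(16,1)·0.168^1·0.832^15 = 0.170325
  k=2: C(16,2)·0.168^2·0.832^14 = 0.257945
P(X ≤ 2) = 0.480990

0.4810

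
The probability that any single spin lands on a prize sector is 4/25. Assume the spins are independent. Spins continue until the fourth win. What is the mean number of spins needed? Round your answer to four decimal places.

25.0000

Y = total spins until the fourth success; negative binomial with r=4, p=0.16.
E[Y] = r / p = 4 / 0.16 = 25.000000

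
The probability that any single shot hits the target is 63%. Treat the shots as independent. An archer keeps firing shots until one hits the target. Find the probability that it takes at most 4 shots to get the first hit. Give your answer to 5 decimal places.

0.98126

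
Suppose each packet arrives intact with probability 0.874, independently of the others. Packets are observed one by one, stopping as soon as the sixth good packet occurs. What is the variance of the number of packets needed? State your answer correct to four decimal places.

0.9897

Y = total packets until the sixth success; negative binomial with r=6, p=0.874.
Var(Y) = r(1−p)/p² = 6·0.126 / 0.874² = 0.989689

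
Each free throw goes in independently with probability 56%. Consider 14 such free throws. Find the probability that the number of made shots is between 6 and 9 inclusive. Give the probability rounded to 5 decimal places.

0.70893

X ~ Binomial(14, 0.56); P(6 ≤ X ≤ 9) = Σ C(14,k) p^k (1−p)^(14−k) over k:
  k=6: C(14,6)·0.56^6·0.44^8 = 0.1301083
  k=7: C(14,7)·0.56^7·0.44^7 = 0.1892484
  k=8: C(14,8)·0.56^8·0.44^6 = 0.2107539
  k=9: C(14,9)·0.56^9·0.44^5 = 0.1788215
Total = 0.7089320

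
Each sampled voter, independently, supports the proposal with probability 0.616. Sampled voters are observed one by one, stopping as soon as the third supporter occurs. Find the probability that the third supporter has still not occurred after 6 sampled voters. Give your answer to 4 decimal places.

Needing more than 6 sampled voters ⇔ fewer than 3 successes in the first 6. With X ~ Binomial(6, 0.616), P(Y > 6) = P(X ≤ 2).
  k=0: C(6,0)·0.616^0·0.384^6 = 0.003206
  k=1: C(6,1)·0.616^1·0.384^5 = 0.030859
  k=2: C(6,2)·0.616^2·0.384^4 = 0.123759
P(X ≤ 2) = 0.157825

0.1578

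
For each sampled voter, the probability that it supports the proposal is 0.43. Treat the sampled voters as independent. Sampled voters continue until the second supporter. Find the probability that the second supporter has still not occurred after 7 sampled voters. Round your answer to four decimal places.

0.1228

Needing more than 7 sampled voters ⇔ fewer than 2 successes in the first 7. With X ~ Binomial(7, 0.43), P(Y > 7) = P(X ≤ 1).
  k=0: C(7,0)·0.43^0·0.57^7 = 0.019549
  k=1: C(7,1)·0.43^1·0.57^6 = 0.103232
P(X ≤ 1) = 0.122781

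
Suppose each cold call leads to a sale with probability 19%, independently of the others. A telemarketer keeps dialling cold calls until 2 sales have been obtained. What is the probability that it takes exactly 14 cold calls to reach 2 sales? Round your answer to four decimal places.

Y = trial on which the second success occurs; negative binomial, r=2, p=0.19.
P(Y=14) = C(13,1) · p^2 · (1−p)^12
= 13 · 0.0361 · 0.079766 = 0.037434

0.0374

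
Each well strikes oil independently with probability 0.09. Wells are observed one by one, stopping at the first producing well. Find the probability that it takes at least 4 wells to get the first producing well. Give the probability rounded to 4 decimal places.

0.7536

Y = number of wells to the first success; geometric, p = 0.09.
P(Y > 3) = P(first 3 all fail) = (1−p)^3 = 0.753571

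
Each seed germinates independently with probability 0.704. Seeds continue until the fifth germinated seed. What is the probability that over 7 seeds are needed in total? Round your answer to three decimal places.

Needing more than 7 seeds ⇔ fewer than 5 successes in the first 7. With X ~ Binomial(7, 0.704), P(Y > 7) = P(X ≤ 4).
  k=0: C(7,0)·0.704^0·0.296^7 = 0.00020
  k=1: C(7,1)·0.704^1·0.296^6 = 0.00331
  k=2: C(7,2)·0.704^2·0.296^5 = 0.02365
  k=3: C(7,3)·0.704^3·0.296^4 = 0.09375
  k=4: C(7,4)·0.704^4·0.296^3 = 0.22296
P(X ≤ 4) = 0.34387

0.344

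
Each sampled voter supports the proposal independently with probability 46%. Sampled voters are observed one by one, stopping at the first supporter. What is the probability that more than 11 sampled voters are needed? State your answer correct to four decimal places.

0.0011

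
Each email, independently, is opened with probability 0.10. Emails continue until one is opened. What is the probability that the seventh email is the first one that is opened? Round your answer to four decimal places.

0.0531

Geometric (trials to first success), p = 0.10.
P(Y = 7) = (1−p)^6 · p = 0.53144 · 0.10 = 0.053144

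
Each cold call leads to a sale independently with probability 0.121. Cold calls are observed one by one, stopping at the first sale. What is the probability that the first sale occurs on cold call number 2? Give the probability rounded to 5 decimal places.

Geometric (trials to first success), p = 0.121.
P(Y = 2) = (1−p)^1 · p = 0.879 · 0.121 = 0.1063590

0.10636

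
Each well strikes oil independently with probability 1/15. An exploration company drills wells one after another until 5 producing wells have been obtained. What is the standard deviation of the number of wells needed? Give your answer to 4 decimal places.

32.4037

Y = total wells until the fifth success; negative binomial with r=5, p=0.066667.
SD(Y) = √[r(1−p)/p²] = √(1050.000000) = 32.403703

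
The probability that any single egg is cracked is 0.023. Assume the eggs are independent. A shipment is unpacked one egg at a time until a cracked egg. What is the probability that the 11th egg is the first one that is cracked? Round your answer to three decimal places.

0.018

Geometric (trials to first success), p = 0.023.
P(Y = 11) = (1−p)^10 · p = 0.7924 · 0.023 = 0.01823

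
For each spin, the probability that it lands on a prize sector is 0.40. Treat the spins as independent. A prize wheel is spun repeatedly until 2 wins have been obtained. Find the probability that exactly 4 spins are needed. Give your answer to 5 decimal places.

0.17280

Y = trial on which the second success occurs; negative binomial, r=2, p=0.40.
P(Y=4) = C(3,1) · p^2 · (1−p)^2
= 3 · 0.16 · 0.36 = 0.1728000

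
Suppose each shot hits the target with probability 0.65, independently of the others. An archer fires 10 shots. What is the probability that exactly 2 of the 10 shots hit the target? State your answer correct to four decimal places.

X ~ Binomial(n=10, p=0.65).
P(X=2) = C(10,2) · p^2 · (1−p)^8
= 45 · 0.4225 · 0.00022519 = 0.004281

0.0043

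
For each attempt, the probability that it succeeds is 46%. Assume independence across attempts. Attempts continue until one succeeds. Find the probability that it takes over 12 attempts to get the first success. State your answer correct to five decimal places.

0.00061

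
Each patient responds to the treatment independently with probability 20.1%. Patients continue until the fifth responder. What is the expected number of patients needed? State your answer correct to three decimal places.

24.876

Y = total patients until the fifth success; negative binomial with r=5, p=0.201.
E[Y] = r / p = 5 / 0.201 = 24.87562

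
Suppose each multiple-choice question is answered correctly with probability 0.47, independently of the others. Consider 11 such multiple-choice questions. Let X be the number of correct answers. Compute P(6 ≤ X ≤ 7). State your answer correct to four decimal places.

0.3402

X ~ Binomial(11, 0.47); P(6 ≤ X ≤ 7) = Σ C(11,k) p^k (1−p)^(11−k) over k:
  k=6: C(11,6)·0.47^6·0.53^5 = 0.208261
  k=7: C(11,7)·0.47^7·0.53^4 = 0.131918
Total = 0.340179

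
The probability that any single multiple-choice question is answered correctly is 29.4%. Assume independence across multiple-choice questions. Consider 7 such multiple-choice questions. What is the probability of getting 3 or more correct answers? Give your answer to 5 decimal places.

0.33936

X ~ Binomial(7, 0.294); P(X ≥ 3) = Σ C(7,k) p^k (1−p)^(7−k) over k:
  k=3: C(7,3)·0.294^3·0.706^4 = 0.2209677
  k=4: C(7,4)·0.294^4·0.706^3 = 0.0920177
  k=5: C(7,5)·0.294^5·0.706^2 = 0.0229914
  k=6: C(7,6)·0.294^6·0.706^1 = 0.0031914
  k=7: C(7,7)·0.294^7·0.706^0 = 0.0001899
Total = 0.3393581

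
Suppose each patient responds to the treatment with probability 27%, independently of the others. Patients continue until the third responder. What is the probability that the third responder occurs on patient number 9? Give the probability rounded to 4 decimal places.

Y = trial on which the third success occurs; negative binomial, r=3, p=0.27.
P(Y=9) = C(8,2) · p^3 · (1−p)^6
= 28 · 0.019683 · 0.15133 = 0.083404

0.0834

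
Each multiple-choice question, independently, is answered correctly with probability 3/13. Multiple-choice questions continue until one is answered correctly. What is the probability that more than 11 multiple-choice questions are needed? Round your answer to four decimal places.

0.0558

Y = number of multiple-choice questions to the first success; geometric, p = 0.230769.
P(Y > 11) = P(first 11 all fail) = (1−p)^11 = 0.055799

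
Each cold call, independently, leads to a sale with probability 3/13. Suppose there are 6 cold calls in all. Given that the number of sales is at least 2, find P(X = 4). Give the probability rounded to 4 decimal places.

0.0599

X ~ Binomial(6, 0.230769). Want P(X=4 | X≥2) = P(X=4) / P(X≥2).
P(X=4) = C(6,4)·0.230769^4·0.769231^2 = 0.025172
P(X≥2) = 1 − 0.207176 − 0.372917 = 0.419907
Ratio = 0.025172 / 0.419907 = 0.059946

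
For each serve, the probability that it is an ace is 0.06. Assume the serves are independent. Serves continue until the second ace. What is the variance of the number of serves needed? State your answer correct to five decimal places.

522.22222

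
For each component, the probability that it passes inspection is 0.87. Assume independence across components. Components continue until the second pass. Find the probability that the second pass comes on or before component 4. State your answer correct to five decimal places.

Finishing within 4 components ⇔ at least 2 successes in the first 4. With X ~ Binomial(4, 0.87), P(Y ≤ 4) = 1 − P(X ≤ 1).
  k=0: C(4,0)·0.87^0·0.13^4 = 0.0002856
  k=1: C(4,1)·0.87^1·0.13^3 = 0.0076456
1 − 0.0079312 = 0.9920688

0.99207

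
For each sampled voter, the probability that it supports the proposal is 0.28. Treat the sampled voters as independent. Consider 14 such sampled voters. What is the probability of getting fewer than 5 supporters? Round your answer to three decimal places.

0.649

X ~ Binomial(14, 0.28); P(X ≤ 4) = Σ C(14,k) p^k (1−p)^(14−k) over k:
  k=0: C(14,0)·0.28^0·0.72^14 = 0.01006
  k=1: C(14,1)·0.28^1·0.72^13 = 0.05478
  k=2: C(14,2)·0.28^2·0.72^12 = 0.13847
  k=3: C(14,3)·0.28^3·0.72^11 = 0.21539
  k=4: C(14,4)·0.28^4·0.72^10 = 0.23035
Total = 0.64905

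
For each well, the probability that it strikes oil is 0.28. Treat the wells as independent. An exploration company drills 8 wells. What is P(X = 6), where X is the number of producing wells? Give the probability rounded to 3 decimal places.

0.007

X ~ Binomial(n=8, p=0.28).
P(X=6) = C(8,6) · p^6 · (1−p)^2
= 28 · 0.00048189 · 0.5184 = 0.00699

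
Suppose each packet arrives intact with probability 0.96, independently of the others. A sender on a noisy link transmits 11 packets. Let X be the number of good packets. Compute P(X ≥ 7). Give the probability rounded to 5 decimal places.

X ~ Binomial(11, 0.96); P(X ≥ 7) = Σ C(11,k) p^k (1−p)^(11−k) over k:
  k=7: C(11,7)·0.96^7·0.04^4 = 0.0006348
  k=8: C(11,8)·0.96^8·0.04^3 = 0.0076179
  k=9: C(11,9)·0.96^9·0.04^2 = 0.0609430
  k=10: C(11,10)·0.96^10·0.04^1 = 0.2925264
  k=11: C(11,11)·0.96^11·0.04^0 = 0.6382393
Total = 0.9999614

0.99996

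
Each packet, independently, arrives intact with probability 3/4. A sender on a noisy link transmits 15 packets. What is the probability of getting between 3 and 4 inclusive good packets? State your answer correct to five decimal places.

0.00011

X ~ Binomial(15, 0.75); P(3 ≤ X ≤ 4) = Σ C(15,k) p^k (1−p)^(15−k) over k:
  k=3: C(15,3)·0.75^3·0.25^12 = 0.0000114
  k=4: C(15,4)·0.75^4·0.25^11 = 0.0001030
Total = 0.0001144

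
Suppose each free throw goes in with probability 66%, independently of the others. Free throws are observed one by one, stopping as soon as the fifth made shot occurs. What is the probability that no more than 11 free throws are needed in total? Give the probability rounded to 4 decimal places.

0.9570

Finishing within 11 free throws ⇔ at least 5 successes in the first 11. With X ~ Binomial(11, 0.66), P(Y ≤ 11) = 1 − P(X ≤ 4).
  k=0: C(11,0)·0.66^0·0.34^11 = 0.000007
  k=1: C(11,1)·0.66^1·0.34^10 = 0.000150
  k=2: C(11,2)·0.66^2·0.34^9 = 0.001455
  k=3: C(11,3)·0.66^3·0.34^8 = 0.008471
  k=4: C(11,4)·0.66^4·0.34^7 = 0.032888
1 − 0.042971 = 0.957029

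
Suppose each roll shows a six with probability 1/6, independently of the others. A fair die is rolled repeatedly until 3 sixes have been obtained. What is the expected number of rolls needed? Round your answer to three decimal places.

Y = total rolls until the third success; negative binomial with r=3, p=0.166667.
E[Y] = r / p = 3 / 0.166667 = 18.00000

18.000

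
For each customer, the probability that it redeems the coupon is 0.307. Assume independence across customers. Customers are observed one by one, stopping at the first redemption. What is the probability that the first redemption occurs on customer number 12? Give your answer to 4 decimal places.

0.0054

Geometric (trials to first success), p = 0.307.
P(Y = 12) = (1−p)^11 · p = 0.017704 · 0.307 = 0.005435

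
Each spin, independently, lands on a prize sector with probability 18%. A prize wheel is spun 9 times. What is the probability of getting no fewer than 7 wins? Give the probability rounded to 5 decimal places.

0.00016

X ~ Binomial(9, 0.18); P(X ≥ 7) = Σ C(9,k) p^k (1−p)^(9−k) over k:
  k=7: C(9,7)·0.18^7·0.82^2 = 0.0001482
  k=8: C(9,8)·0.18^8·0.82^1 = 0.0000081
  k=9: C(9,9)·0.18^9·0.82^0 = 0.0000002
Total = 0.0001565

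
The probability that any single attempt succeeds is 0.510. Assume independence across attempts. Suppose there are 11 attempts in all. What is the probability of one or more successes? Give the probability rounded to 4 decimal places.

0.9996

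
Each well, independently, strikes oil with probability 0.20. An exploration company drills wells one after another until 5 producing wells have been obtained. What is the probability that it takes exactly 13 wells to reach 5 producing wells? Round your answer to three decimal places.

0.027

Y = trial on which the fifth success occurs; negative binomial, r=5, p=0.20.
P(Y=13) = C(12,4) · p^5 · (1−p)^8
= 495 · 0.00032 · 0.16777 = 0.02658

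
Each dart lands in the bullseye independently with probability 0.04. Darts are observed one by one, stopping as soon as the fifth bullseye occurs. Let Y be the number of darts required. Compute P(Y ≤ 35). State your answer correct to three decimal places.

0.012

Finishing within 35 darts ⇔ at least 5 successes in the first 35. With X ~ Binomial(35, 0.04), P(Y ≤ 35) = 1 − P(X ≤ 4).
  k=0: C(35,0)·0.04^0·0.96^35 = 0.23960
  k=1: C(35,1)·0.04^1·0.96^34 = 0.34942
  k=2: C(35,2)·0.04^2·0.96^33 = 0.24751
  k=3: C(35,3)·0.04^3·0.96^32 = 0.11344
  k=4: C(35,4)·0.04^4·0.96^31 = 0.03781
1 − 0.98779 = 0.01221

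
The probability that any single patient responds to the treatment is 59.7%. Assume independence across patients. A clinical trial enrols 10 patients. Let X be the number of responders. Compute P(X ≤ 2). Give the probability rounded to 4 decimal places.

X ~ Binomial(10, 0.597); P(X ≤ 2) = Σ C(10,k) p^k (1−p)^(10−k) over k:
  k=0: C(10,0)·0.597^0·0.403^10 = 0.000113
  k=1: C(10,1)·0.597^1·0.403^9 = 0.001674
  k=2: C(10,2)·0.597^2·0.403^8 = 0.011158
Total = 0.012945

0.0129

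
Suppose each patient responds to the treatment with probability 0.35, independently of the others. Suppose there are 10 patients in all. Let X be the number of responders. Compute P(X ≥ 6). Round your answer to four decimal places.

X ~ Binomial(10, 0.35); P(X ≥ 6) = Σ C(10,k) p^k (1−p)^(10−k) over k:
  k=6: C(10,6)·0.35^6·0.65^4 = 0.068910
  k=7: C(10,7)·0.35^7·0.65^3 = 0.021203
  k=8: C(10,8)·0.35^8·0.65^2 = 0.004281
  k=9: C(10,9)·0.35^9·0.65^1 = 0.000512
  k=10: C(10,10)·0.35^10·0.65^0 = 0.000028
Total = 0.094934

0.0949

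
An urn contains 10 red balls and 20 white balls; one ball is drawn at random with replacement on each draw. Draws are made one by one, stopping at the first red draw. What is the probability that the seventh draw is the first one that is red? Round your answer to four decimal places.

Geometric (trials to first success), p = 0.333333.
P(Y = 7) = (1−p)^6 · p = 0.087791 · 0.333333 = 0.029264

0.0293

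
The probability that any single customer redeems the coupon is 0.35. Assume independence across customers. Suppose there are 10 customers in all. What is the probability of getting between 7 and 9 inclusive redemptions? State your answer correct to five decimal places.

0.02600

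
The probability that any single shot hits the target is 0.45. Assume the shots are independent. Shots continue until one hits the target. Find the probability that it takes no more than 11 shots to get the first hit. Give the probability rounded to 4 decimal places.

Y = number of shots to the first success; geometric, p = 0.45.
P(Y ≤ 11) = 1 − (1−p)^11 = 1 − 0.001393 = 0.998607

0.9986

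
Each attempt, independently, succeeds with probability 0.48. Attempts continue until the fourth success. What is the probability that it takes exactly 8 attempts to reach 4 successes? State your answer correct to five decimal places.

Y = trial on which the fourth success occurs; negative binomial, r=4, p=0.48.
P(Y=8) = C(7,3) · p^4 · (1−p)^4
= 35 · 0.053084 · 0.073116 = 0.1358458

0.13585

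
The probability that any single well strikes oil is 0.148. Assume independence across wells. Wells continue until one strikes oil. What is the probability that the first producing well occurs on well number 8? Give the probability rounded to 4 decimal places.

Geometric (trials to first success), p = 0.148.
P(Y = 8) = (1−p)^7 · p = 0.32589 · 0.148 = 0.048232

0.0482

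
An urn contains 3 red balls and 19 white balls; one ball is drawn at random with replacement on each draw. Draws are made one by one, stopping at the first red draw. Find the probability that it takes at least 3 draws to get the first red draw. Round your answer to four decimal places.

Y = number of draws to the first success; geometric, p = 0.136364.
P(Y > 2) = P(first 2 all fail) = (1−p)^2 = 0.745868

0.7459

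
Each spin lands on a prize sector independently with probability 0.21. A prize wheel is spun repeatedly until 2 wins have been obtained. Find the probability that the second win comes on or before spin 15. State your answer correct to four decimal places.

0.8547

Finishing within 15 spins ⇔ at least 2 successes in the first 15. With X ~ Binomial(15, 0.21), P(Y ≤ 15) = 1 − P(X ≤ 1).
  k=0: C(15,0)·0.21^0·0.79^15 = 0.029134
  k=1: C(15,1)·0.21^1·0.79^14 = 0.116169
1 − 0.145303 = 0.854697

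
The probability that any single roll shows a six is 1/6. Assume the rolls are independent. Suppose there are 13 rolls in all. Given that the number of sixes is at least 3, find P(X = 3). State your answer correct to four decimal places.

X ~ Binomial(13, 0.166667). Want P(X=3 | X≥3) = P(X=3) / P(X≥3).
P(X=3) = C(13,3)·0.166667^3·0.833333^10 = 0.213845
P(X≥3) = 1 − 0.093464 − 0.243006 − 0.291607 = 0.371923
Ratio = 0.213845 / 0.371923 = 0.574973

0.5750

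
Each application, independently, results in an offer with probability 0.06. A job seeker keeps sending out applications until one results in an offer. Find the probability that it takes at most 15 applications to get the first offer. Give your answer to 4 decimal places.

Y = number of applications to the first success; geometric, p = 0.06.
P(Y ≤ 15) = 1 − (1−p)^15 = 1 − 0.395292 = 0.604708

0.6047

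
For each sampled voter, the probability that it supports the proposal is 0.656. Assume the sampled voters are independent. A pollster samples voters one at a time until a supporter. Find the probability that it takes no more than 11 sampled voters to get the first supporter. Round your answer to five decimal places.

0.99999

Y = number of sampled voters to the first success; geometric, p = 0.656.
P(Y ≤ 11) = 1 − (1−p)^11 = 1 − 0.0000080 = 0.9999920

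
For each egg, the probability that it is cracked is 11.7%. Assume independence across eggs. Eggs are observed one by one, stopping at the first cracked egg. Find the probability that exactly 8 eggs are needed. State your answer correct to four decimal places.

Geometric (trials to first success), p = 0.117.
P(Y = 8) = (1−p)^7 · p = 0.41853 · 0.117 = 0.048968

0.0490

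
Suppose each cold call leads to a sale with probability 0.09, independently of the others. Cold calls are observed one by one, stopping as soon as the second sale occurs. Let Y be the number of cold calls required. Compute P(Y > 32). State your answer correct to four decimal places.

Needing more than 32 cold calls ⇔ fewer than 2 successes in the first 32. With X ~ Binomial(32, 0.09), P(Y > 32) = P(X ≤ 1).
  k=0: C(32,0)·0.09^0·0.91^32 = 0.048902
  k=1: C(32,1)·0.09^1·0.91^31 = 0.154766
P(X ≤ 1) = 0.203668

0.2037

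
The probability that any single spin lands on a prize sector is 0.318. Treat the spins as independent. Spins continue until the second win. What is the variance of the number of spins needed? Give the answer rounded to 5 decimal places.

Y = total spins until the second success; negative binomial with r=2, p=0.318.
Var(Y) = r(1−p)/p² = 2·0.682 / 0.318² = 13.4883905

13.48839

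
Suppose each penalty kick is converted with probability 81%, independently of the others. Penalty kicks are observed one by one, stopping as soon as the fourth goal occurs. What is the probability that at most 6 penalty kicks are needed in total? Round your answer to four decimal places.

Finishing within 6 penalty kicks ⇔ at least 4 successes in the first 6. With X ~ Binomial(6, 0.81), P(Y ≤ 6) = 1 − P(X ≤ 3).
  k=0: C(6,0)·0.81^0·0.19^6 = 0.000047
  k=1: C(6,1)·0.81^1·0.19^5 = 0.001203
  k=2: C(6,2)·0.81^2·0.19^4 = 0.012826
  k=3: C(6,3)·0.81^3·0.19^3 = 0.072903
1 − 0.086979 = 0.913021

0.9130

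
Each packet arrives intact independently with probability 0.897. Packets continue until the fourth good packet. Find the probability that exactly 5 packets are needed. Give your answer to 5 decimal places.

Y = trial on which the fourth success occurs; negative binomial, r=4, p=0.897.
P(Y=5) = C(4,3) · p^4 · (1−p)^1
= 4 · 0.6474 · 0.103 = 0.2667270

0.26673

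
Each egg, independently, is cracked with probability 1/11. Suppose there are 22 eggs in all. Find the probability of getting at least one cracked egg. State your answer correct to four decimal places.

P(at least one) = 1 − P(none) = 1 − (1 − 0.090909)^22
= 1 − 0.122846 = 0.877154

0.8772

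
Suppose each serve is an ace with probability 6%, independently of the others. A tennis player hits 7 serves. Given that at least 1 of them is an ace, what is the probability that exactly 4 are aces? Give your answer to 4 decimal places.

X ~ Binomial(7, 0.06). Want P(X=4 | X≥1) = P(X=4) / P(X≥1).
P(X=4) = C(7,4)·0.06^4·0.94^3 = 0.000377
P(X≥1) = 1 − 0.648478 = 0.351522
Ratio = 0.000377 / 0.351522 = 0.001072

0.0011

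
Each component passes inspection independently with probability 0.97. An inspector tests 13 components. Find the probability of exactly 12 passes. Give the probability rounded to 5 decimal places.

0.27060

X ~ Binomial(n=13, p=0.97).
P(X=12) = C(13,12) · p^12 · (1−p)^1
= 13 · 0.69384 · 0.03 = 0.2705985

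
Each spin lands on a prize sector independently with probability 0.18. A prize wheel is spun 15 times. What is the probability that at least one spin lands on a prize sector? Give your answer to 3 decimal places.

P(at least one) = 1 − P(none) = 1 − (1 − 0.18)^15
= 1 − 0.05096 = 0.94904

0.949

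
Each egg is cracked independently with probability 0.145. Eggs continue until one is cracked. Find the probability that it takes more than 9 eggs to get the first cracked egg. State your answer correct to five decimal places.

Y = number of eggs to the first success; geometric, p = 0.145.
P(Y > 9) = P(first 9 all fail) = (1−p)^9 = 0.2441715

0.24417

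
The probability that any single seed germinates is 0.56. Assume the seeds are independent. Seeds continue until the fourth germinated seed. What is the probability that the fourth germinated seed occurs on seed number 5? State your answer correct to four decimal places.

0.1731

Y = trial on which the fourth success occurs; negative binomial, r=4, p=0.56.
P(Y=5) = C(4,3) · p^4 · (1−p)^1
= 4 · 0.098345 · 0.44 = 0.173087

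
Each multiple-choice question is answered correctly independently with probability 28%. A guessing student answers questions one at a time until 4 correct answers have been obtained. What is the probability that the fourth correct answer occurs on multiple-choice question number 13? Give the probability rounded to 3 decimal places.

0.070

Y = trial on which the fourth success occurs; negative binomial, r=4, p=0.28.
P(Y=13) = C(12,3) · p^4 · (1−p)^9
= 220 · 0.0061466 · 0.051999 = 0.07031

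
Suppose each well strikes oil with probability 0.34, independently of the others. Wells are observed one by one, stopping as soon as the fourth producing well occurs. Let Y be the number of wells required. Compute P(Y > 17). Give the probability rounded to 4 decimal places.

Needing more than 17 wells ⇔ fewer than 4 successes in the first 17. With X ~ Binomial(17, 0.34), P(Y > 17) = P(X ≤ 3).
  k=0: C(17,0)·0.34^0·0.66^17 = 0.000856
  k=1: C(17,1)·0.34^1·0.66^16 = 0.007493
  k=2: C(17,2)·0.34^2·0.66^15 = 0.030878
  k=3: C(17,3)·0.34^3·0.66^14 = 0.079535
P(X ≤ 3) = 0.118762

0.1188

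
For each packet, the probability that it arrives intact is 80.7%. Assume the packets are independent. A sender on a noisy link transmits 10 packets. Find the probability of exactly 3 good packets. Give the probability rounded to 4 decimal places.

X ~ Binomial(n=10, p=0.807).
P(X=3) = C(10,3) · p^3 · (1−p)^7
= 120 · 0.52556 · 9.9747e-06 = 0.000629

0.0006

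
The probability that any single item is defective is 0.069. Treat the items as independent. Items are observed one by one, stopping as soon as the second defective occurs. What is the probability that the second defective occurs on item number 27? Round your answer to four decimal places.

0.0207

Y = trial on which the second success occurs; negative binomial, r=2, p=0.069.
P(Y=27) = C(26,1) · p^2 · (1−p)^25
= 26 · 0.004761 · 0.16739 = 0.020721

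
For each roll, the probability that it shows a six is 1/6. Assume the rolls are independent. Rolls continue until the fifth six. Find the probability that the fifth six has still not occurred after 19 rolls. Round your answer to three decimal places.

0.801

Needing more than 19 rolls ⇔ fewer than 5 successes in the first 19. With X ~ Binomial(19, 0.166667), P(Y > 19) = P(X ≤ 4).
  k=0: C(19,0)·0.166667^0·0.833333^19 = 0.03130
  k=1: C(19,1)·0.166667^1·0.833333^18 = 0.11894
  k=2: C(19,2)·0.166667^2·0.833333^17 = 0.21410
  k=3: C(19,3)·0.166667^3·0.833333^16 = 0.24264
  k=4: C(19,4)·0.166667^4·0.833333^15 = 0.19412
P(X ≤ 4) = 0.80110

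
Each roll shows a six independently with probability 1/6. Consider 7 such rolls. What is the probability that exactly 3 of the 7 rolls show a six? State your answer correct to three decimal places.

X ~ Binomial(n=7, p=0.166667).
P(X=3) = C(7,3) · p^3 · (1−p)^4
= 35 · 0.0046296 · 0.48225 = 0.07814

0.078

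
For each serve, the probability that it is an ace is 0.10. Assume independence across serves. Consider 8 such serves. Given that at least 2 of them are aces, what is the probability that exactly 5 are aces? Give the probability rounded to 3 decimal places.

X ~ Binomial(8, 0.10). Want P(X=5 | X≥2) = P(X=5) / P(X≥2).
P(X=5) = C(8,5)·0.10^5·0.90^3 = 0.00041
P(X≥2) = 1 − 0.43047 − 0.38264 = 0.18690
Ratio = 0.00041 / 0.18690 = 0.00218

0.002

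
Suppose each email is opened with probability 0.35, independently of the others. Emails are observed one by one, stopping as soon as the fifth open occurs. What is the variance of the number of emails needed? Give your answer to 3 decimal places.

Y = total emails until the fifth success; negative binomial with r=5, p=0.35.
Var(Y) = r(1−p)/p² = 5·0.65 / 0.35² = 26.53061

26.531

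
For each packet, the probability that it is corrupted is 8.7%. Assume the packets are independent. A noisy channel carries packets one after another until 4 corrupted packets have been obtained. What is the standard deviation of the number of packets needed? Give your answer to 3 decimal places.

Y = total packets until the fourth success; negative binomial with r=4, p=0.087.
SD(Y) = √[r(1−p)/p²] = √(482.49438) = 21.96575

21.966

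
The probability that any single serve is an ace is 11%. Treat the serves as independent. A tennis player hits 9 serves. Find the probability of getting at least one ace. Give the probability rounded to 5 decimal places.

P(at least one) = 1 − P(none) = 1 − (1 − 0.11)^9
= 1 − 0.3503564 = 0.6496436

0.64964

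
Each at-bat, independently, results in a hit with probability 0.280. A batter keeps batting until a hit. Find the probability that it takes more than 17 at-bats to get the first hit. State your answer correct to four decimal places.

0.0038

Y = number of at-bats to the first success; geometric, p = 0.28.
P(Y > 17) = P(first 17 all fail) = (1−p)^17 = 0.003755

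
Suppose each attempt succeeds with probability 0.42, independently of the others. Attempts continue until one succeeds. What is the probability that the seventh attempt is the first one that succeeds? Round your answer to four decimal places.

Geometric (trials to first success), p = 0.42.
P(Y = 7) = (1−p)^6 · p = 0.038069 · 0.42 = 0.015989

0.0160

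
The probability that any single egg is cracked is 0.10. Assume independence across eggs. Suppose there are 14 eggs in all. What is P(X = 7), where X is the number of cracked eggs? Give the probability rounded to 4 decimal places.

0.0002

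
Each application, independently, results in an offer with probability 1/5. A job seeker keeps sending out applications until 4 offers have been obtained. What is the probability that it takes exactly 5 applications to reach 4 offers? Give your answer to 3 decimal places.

Y = trial on which the fourth success occurs; negative binomial, r=4, p=0.20.
P(Y=5) = C(4,3) · p^4 · (1−p)^1
= 4 · 0.0016 · 0.8 = 0.00512

0.005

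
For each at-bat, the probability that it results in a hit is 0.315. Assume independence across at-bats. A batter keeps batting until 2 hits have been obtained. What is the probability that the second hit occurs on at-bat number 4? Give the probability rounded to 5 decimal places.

0.13968

Y = trial on which the second success occurs; negative binomial, r=2, p=0.315.
P(Y=4) = C(3,1) · p^2 · (1−p)^2
= 3 · 0.099225 · 0.46923 = 0.1396766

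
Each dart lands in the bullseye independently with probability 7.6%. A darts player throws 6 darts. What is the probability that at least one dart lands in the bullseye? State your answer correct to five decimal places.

P(at least one) = 1 − P(none) = 1 − (1 − 0.076)^6
= 1 − 0.6223459 = 0.3776541

0.37765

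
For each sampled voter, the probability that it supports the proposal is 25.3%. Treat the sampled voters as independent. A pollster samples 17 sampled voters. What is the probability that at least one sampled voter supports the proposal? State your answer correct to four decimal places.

0.9930

P(at least one) = 1 − P(none) = 1 − (1 − 0.253)^17
= 1 − 0.007022 = 0.992978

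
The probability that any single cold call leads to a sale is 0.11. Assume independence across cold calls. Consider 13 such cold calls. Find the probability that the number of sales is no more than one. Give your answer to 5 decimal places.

X ~ Binomial(13, 0.11); P(X ≤ 1) = Σ C(13,k) p^k (1−p)^(13−k) over k:
  k=0: C(13,0)·0.11^0·0.89^13 = 0.2198215
  k=1: C(13,1)·0.11^1·0.89^12 = 0.3531963
Total = 0.5730177

0.57302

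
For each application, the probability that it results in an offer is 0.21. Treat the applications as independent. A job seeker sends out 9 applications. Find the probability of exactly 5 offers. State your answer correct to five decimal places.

0.02004

X ~ Binomial(n=9, p=0.21).
P(X=5) = C(9,5) · p^5 · (1−p)^4
= 126 · 0.00040841 · 0.3895 = 0.0200436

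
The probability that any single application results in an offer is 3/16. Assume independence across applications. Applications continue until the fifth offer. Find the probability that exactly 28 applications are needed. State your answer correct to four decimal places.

0.0343

Y = trial on which the fifth success occurs; negative binomial, r=5, p=0.1875.
P(Y=28) = C(27,4) · p^5 · (1−p)^23
= 17550 · 0.00023174 · 0.0084321 = 0.034294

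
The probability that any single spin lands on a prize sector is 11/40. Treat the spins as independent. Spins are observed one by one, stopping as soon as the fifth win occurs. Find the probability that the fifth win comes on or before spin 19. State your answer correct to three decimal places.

0.632

Finishing within 19 spins ⇔ at least 5 successes in the first 19. With X ~ Binomial(19, 0.275), P(Y ≤ 19) = 1 − P(X ≤ 4).
  k=0: C(19,0)·0.275^0·0.725^19 = 0.00222
  k=1: C(19,1)·0.275^1·0.725^18 = 0.01600
  k=2: C(19,2)·0.275^2·0.725^17 = 0.05463
  k=3: C(19,3)·0.275^3·0.725^16 = 0.11742
  k=4: C(19,4)·0.275^4·0.725^15 = 0.17815
1 − 0.36842 = 0.63158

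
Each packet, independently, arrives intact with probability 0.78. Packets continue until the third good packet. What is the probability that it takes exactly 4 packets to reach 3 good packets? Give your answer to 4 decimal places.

0.3132

Y = trial on which the third success occurs; negative binomial, r=3, p=0.78.
P(Y=4) = C(3,2) · p^3 · (1−p)^1
= 3 · 0.47455 · 0.22 = 0.313204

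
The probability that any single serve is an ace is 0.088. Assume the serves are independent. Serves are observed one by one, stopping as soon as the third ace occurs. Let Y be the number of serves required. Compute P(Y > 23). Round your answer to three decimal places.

Needing more than 23 serves ⇔ fewer than 3 successes in the first 23. With X ~ Binomial(23, 0.088), P(Y > 23) = P(X ≤ 2).
  k=0: C(23,0)·0.088^0·0.912^23 = 0.12019
  k=1: C(23,1)·0.088^1·0.912^22 = 0.26675
  k=2: C(23,2)·0.088^2·0.912^21 = 0.28312
P(X ≤ 2) = 0.67006

0.670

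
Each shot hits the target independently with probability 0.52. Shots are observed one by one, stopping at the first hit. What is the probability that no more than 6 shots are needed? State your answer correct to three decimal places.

0.988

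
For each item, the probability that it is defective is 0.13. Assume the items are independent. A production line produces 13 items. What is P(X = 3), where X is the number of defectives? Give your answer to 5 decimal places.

0.15609

X ~ Binomial(n=13, p=0.13).
P(X=3) = C(13,3) · p^3 · (1−p)^10
= 286 · 0.002197 · 0.24842 = 0.1560949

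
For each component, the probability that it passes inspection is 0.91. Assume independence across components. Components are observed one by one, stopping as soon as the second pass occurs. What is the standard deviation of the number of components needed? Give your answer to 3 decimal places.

Y = total components until the second success; negative binomial with r=2, p=0.91.
SD(Y) = √[r(1−p)/p²] = √(0.21737) = 0.46622

0.466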